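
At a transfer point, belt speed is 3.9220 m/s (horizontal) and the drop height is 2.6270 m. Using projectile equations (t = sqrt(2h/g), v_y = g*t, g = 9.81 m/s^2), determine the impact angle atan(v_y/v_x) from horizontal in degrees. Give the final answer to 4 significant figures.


t = sqrt(2*2.6270/9.81) = 0.731831 s
v_y = 9.81 * 0.731831 = 7.17926 m/s
angle = atan(7.17926 / 3.9220) = 61.35 deg


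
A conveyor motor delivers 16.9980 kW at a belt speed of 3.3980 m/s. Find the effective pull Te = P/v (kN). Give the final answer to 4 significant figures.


Te = P / v = 16.9980 / 3.3980
Te = 5.002 kN


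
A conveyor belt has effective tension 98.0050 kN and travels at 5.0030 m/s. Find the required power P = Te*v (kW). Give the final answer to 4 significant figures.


P = Te * v = 98.0050 * 5.0030
P = 490.3 kW


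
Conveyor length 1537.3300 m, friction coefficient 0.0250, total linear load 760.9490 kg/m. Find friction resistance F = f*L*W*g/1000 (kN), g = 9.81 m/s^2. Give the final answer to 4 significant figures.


F = 0.0250 * 1537.3300 * 760.9490 * 9.81 / 1000
F = 286.9 kN


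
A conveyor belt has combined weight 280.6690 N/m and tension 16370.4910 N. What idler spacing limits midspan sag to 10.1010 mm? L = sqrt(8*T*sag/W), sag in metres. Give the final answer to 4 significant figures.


sag = 10.1010/1000 = 0.010101 m
L = sqrt(8 * 16370.4910 * 0.010101 / 280.6690)
L = 2.171 m


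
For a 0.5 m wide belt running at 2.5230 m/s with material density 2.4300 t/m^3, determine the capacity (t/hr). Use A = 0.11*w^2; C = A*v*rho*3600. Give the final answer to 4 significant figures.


A = 0.11 * 0.5^2 = 0.0275 m^2
C = 0.0275 * 2.5230 * 2.4300 * 3600
C = 607.0 t/hr


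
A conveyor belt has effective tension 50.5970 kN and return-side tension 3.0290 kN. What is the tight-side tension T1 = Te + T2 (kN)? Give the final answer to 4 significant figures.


T1 = Te + T2 = 50.5970 + 3.0290
T1 = 53.63 kN


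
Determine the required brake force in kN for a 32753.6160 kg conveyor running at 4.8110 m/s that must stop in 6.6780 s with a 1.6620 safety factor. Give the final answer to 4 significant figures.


F = 32753.6160 * 4.8110 / 6.6780 * 1.6620 / 1000
F = 39.22 kN


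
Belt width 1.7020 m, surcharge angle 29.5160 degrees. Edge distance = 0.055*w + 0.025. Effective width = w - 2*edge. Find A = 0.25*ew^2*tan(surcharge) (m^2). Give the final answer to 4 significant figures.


edge = 0.055*1.7020 + 0.025 = 0.11861 m
ew = 1.7020 - 2*0.11861 = 1.46478 m
A = 0.25 * 1.46478^2 * tan(29.5160 deg)
A = 0.3037 m^2


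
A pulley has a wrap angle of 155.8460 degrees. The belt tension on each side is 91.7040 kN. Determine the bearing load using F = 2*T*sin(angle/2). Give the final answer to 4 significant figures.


F = 2 * 91.7040 * sin(155.8460/2 deg)
F = 179.3 kN


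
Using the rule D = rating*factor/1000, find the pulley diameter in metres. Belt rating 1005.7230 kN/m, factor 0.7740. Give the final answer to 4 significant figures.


D = 1005.7230 * 0.7740 / 1000
D = 0.7784 m


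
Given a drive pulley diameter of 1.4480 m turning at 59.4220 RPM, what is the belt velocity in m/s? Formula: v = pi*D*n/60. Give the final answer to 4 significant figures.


v = pi * 1.4480 * 59.4220 / 60
v = 4.505 m/s


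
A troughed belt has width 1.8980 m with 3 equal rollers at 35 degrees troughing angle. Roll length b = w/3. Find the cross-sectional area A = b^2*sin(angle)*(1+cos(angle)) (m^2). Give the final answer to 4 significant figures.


b = 1.8980/3 = 0.632667 m
A = 0.632667^2 * sin(35 deg) * (1 + cos(35 deg))
A = 0.4176 m^2


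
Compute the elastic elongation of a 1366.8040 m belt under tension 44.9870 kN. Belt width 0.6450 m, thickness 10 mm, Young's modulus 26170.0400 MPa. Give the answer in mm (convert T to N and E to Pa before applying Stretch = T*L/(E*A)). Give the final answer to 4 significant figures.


A = 0.6450 * 0.01 = 0.00645 m^2
Stretch = 44.9870*1000 * 1366.8040 / (26170.0400e6 * 0.00645) * 1000
Stretch = 364.3 mm


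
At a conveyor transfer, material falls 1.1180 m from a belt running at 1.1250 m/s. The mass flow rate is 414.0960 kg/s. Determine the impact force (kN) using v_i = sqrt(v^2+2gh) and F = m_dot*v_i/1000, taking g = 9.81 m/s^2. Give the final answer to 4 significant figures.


v_i = sqrt(1.1250^2 + 2*9.81*1.1180) = 4.81672 m/s
F = 414.0960 * 4.81672 / 1000
F = 1.995 kN


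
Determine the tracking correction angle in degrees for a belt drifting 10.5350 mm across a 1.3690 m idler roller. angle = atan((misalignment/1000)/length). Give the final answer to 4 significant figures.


misalign_m = 10.5350 / 1000 = 0.010535 m
angle = atan(0.010535 / 1.3690)
angle = 0.4409 deg


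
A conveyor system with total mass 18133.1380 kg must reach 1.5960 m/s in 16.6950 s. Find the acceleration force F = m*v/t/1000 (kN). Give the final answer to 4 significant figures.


F = 18133.1380 * 1.5960 / 16.6950 / 1000
F = 1.733 kN


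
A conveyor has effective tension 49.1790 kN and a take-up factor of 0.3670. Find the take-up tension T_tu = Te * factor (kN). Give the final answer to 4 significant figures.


T_tu = 49.1790 * 0.3670
T_tu = 18.05 kN


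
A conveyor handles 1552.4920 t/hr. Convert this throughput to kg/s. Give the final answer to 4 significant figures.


m_dot = 1552.4920 * 1000 / 3600
m_dot = 431.2 kg/s


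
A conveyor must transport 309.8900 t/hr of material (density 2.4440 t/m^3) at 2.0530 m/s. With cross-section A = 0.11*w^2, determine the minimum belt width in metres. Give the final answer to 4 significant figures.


A_req = 309.8900 / (2.0530 * 2.4440 * 3600) = 0.017156 m^2
w = sqrt(0.017156 / 0.11)
w = 0.3949 m


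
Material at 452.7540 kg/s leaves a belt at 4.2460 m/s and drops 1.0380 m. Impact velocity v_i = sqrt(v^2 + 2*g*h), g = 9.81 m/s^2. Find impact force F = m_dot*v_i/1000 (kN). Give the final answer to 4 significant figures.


v_i = sqrt(4.2460^2 + 2*9.81*1.0380) = 6.1963 m/s
F = 452.7540 * 6.1963 / 1000
F = 2.805 kN


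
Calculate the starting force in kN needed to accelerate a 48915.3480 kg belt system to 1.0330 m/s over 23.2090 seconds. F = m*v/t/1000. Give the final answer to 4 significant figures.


F = 48915.3480 * 1.0330 / 23.2090 / 1000
F = 2.177 kN


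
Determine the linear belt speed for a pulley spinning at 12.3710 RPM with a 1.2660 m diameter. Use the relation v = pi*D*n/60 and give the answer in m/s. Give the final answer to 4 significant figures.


v = pi * 1.2660 * 12.3710 / 60
v = 0.8200 m/s


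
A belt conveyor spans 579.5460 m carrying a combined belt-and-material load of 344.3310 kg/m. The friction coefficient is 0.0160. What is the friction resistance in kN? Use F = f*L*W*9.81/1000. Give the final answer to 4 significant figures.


F = 0.0160 * 579.5460 * 344.3310 * 9.81 / 1000
F = 31.32 kN


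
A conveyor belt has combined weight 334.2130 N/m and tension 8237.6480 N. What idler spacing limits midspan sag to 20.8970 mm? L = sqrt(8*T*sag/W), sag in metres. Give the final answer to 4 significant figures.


sag = 20.8970/1000 = 0.020897 m
L = sqrt(8 * 8237.6480 * 0.020897 / 334.2130)
L = 2.030 m


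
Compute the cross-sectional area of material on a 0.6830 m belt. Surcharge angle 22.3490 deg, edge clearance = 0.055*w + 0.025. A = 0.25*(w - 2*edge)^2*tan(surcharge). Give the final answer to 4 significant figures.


edge = 0.055*0.6830 + 0.025 = 0.062565 m
ew = 0.6830 - 2*0.062565 = 0.55787 m
A = 0.25 * 0.55787^2 * tan(22.3490 deg)
A = 0.03199 m^2


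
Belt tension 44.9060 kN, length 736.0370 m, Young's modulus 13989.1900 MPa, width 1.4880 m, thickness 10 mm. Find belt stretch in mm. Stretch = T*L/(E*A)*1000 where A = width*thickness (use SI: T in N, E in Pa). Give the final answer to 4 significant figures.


A = 1.4880 * 0.01 = 0.01488 m^2
Stretch = 44.9060*1000 * 736.0370 / (13989.1900e6 * 0.01488) * 1000
Stretch = 158.8 mm


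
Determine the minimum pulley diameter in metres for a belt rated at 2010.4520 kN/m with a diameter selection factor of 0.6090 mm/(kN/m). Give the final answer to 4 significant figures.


D = 2010.4520 * 0.6090 / 1000
D = 1.224 m


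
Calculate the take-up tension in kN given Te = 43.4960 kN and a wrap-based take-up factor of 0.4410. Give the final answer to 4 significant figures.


T_tu = 43.4960 * 0.4410
T_tu = 19.18 kN


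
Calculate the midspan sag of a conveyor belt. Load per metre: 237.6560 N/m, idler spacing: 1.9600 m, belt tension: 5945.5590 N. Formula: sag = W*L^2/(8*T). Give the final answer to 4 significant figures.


sag = 237.6560 * 1.9600^2 / (8 * 5945.5590)
sag = 0.01919 m


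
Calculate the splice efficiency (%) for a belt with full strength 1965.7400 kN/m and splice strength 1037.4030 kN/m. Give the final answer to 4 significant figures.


Eff = 1037.4030 / 1965.7400 * 100
Eff = 52.77 %


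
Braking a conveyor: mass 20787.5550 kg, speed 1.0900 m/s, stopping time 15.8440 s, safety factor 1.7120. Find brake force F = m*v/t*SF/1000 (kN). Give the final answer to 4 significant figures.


F = 20787.5550 * 1.0900 / 15.8440 * 1.7120 / 1000
F = 2.448 kN


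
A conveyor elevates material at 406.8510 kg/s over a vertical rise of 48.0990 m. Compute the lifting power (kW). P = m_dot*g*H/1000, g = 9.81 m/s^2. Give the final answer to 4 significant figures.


P = 406.8510 * 9.81 * 48.0990 / 1000
P = 192.0 kW


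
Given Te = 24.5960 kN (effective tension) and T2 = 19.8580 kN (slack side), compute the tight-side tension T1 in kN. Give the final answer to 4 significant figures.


T1 = Te + T2 = 24.5960 + 19.8580
T1 = 44.45 kN


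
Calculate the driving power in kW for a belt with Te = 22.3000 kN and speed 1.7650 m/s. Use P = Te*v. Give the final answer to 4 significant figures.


P = Te * v = 22.3000 * 1.7650
P = 39.36 kW


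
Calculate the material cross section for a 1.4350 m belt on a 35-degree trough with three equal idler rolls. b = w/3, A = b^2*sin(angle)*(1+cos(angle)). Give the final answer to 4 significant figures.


b = 1.4350/3 = 0.478333 m
A = 0.478333^2 * sin(35 deg) * (1 + cos(35 deg))
A = 0.2387 m^2


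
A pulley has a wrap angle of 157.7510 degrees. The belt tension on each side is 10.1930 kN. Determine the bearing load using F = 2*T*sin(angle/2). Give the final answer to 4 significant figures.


F = 2 * 10.1930 * sin(157.7510/2 deg)
F = 20.00 kN


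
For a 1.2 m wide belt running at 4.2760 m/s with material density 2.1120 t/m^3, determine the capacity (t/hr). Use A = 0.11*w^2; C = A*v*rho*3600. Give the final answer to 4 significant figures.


A = 0.11 * 1.2^2 = 0.1584 m^2
C = 0.1584 * 4.2760 * 2.1120 * 3600
C = 5150 t/hr


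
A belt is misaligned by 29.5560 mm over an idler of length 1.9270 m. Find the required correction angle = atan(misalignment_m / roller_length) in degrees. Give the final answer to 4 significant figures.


misalign_m = 29.5560 / 1000 = 0.029556 m
angle = atan(0.029556 / 1.9270)
angle = 0.8787 deg


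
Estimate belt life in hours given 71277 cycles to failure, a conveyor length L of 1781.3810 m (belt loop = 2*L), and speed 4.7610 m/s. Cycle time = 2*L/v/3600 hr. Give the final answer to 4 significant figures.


cycle_time = 2 * 1781.3810 / 4.7610 / 3600 = 0.207867 hr
life = 71277 * 0.207867 = 14820 hours


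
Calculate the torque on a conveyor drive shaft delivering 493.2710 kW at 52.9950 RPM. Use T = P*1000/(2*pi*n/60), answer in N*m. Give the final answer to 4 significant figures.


omega = 2*pi*52.9950/60 = 5.54962 rad/s
T = 493.2710*1000 / 5.54962
T = 88880 N*m


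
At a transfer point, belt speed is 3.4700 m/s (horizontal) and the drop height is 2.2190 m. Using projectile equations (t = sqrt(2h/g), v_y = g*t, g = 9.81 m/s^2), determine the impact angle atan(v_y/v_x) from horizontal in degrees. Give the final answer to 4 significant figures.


t = sqrt(2*2.2190/9.81) = 0.672604 s
v_y = 9.81 * 0.672604 = 6.59825 m/s
angle = atan(6.59825 / 3.4700) = 62.26 deg


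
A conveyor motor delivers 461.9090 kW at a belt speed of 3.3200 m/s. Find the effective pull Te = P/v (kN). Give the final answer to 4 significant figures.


Te = P / v = 461.9090 / 3.3200
Te = 139.1 kN


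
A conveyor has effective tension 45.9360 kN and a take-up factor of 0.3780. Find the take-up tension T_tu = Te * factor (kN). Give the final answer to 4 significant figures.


T_tu = 45.9360 * 0.3780
T_tu = 17.36 kN


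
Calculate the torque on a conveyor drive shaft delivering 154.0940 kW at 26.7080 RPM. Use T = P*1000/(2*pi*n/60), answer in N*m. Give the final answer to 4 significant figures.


omega = 2*pi*26.7080/60 = 2.79686 rad/s
T = 154.0940*1000 / 2.79686
T = 55100 N*m


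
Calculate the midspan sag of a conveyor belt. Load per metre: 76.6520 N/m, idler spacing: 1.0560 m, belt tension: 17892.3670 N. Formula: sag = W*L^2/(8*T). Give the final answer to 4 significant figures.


sag = 76.6520 * 1.0560^2 / (8 * 17892.3670)
sag = 0.0005972 m


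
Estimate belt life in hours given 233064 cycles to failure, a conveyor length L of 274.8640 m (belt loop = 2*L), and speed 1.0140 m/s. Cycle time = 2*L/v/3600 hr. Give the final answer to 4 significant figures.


cycle_time = 2 * 274.8640 / 1.0140 / 3600 = 0.150594 hr
life = 233064 * 0.150594 = 35100 hours


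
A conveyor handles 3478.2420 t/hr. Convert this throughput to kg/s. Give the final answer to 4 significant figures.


m_dot = 3478.2420 * 1000 / 3600
m_dot = 966.2 kg/s


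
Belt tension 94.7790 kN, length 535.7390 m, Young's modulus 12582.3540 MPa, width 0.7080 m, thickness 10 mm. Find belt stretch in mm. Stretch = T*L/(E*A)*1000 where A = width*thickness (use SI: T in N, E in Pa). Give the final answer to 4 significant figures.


A = 0.7080 * 0.01 = 0.00708 m^2
Stretch = 94.7790*1000 * 535.7390 / (12582.3540e6 * 0.00708) * 1000
Stretch = 570.0 mm


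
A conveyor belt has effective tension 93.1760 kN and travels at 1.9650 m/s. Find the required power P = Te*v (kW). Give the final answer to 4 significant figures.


P = Te * v = 93.1760 * 1.9650
P = 183.1 kW


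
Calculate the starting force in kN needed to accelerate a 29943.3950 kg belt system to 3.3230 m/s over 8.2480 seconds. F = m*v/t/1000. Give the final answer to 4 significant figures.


F = 29943.3950 * 3.3230 / 8.2480 / 1000
F = 12.06 kN


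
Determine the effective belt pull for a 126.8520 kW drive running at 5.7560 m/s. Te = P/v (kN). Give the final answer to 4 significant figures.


Te = P / v = 126.8520 / 5.7560
Te = 22.04 kN


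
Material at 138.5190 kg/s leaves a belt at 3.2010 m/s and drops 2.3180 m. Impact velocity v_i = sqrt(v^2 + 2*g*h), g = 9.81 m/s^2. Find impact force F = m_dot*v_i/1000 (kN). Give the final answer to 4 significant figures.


v_i = sqrt(3.2010^2 + 2*9.81*2.3180) = 7.46496 m/s
F = 138.5190 * 7.46496 / 1000
F = 1.034 kN


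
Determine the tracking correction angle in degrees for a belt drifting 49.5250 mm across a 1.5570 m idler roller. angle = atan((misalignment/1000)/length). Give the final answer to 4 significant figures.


misalign_m = 49.5250 / 1000 = 0.049525 m
angle = atan(0.049525 / 1.5570)
angle = 1.822 deg


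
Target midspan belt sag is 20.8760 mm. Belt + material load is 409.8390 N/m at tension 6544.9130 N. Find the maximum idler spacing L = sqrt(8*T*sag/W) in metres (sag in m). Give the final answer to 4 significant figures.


sag = 20.8760/1000 = 0.020876 m
L = sqrt(8 * 6544.9130 * 0.020876 / 409.8390)
L = 1.633 m


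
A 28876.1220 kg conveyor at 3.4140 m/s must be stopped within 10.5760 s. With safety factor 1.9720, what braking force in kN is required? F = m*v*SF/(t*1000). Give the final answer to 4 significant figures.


F = 28876.1220 * 3.4140 / 10.5760 * 1.9720 / 1000
F = 18.38 kN


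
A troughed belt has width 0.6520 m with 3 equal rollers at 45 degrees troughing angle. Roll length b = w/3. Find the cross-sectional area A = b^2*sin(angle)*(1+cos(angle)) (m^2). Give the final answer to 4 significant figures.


b = 0.6520/3 = 0.217333 m
A = 0.217333^2 * sin(45 deg) * (1 + cos(45 deg))
A = 0.05702 m^2


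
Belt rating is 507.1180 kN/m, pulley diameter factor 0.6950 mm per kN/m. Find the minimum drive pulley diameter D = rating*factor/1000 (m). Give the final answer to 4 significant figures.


D = 507.1180 * 0.6950 / 1000
D = 0.3524 m


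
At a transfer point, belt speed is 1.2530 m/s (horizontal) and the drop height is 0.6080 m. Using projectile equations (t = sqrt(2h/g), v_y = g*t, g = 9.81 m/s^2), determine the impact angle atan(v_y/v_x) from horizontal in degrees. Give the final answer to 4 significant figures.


t = sqrt(2*0.6080/9.81) = 0.352073 s
v_y = 9.81 * 0.352073 = 3.45384 m/s
angle = atan(3.45384 / 1.2530) = 70.06 deg


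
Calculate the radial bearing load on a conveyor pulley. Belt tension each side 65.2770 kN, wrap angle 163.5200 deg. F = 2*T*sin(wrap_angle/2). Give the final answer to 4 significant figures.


F = 2 * 65.2770 * sin(163.5200/2 deg)
F = 129.2 kN


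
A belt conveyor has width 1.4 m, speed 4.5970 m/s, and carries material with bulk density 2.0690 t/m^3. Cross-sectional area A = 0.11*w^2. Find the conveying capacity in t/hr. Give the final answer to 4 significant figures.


A = 0.11 * 1.4^2 = 0.2156 m^2
C = 0.2156 * 4.5970 * 2.0690 * 3600
C = 7382 t/hr


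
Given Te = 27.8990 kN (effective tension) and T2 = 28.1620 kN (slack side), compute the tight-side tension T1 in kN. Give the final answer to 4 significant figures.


T1 = Te + T2 = 27.8990 + 28.1620
T1 = 56.06 kN


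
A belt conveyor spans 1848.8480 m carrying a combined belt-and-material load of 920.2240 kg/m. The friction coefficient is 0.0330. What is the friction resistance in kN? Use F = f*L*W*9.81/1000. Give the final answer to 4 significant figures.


F = 0.0330 * 1848.8480 * 920.2240 * 9.81 / 1000
F = 550.8 kN


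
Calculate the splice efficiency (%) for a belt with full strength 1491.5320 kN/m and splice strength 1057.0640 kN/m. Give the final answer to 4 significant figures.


Eff = 1057.0640 / 1491.5320 * 100
Eff = 70.87 %


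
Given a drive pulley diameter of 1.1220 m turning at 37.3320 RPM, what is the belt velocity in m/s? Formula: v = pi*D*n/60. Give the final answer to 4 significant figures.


v = pi * 1.1220 * 37.3320 / 60
v = 2.193 m/s


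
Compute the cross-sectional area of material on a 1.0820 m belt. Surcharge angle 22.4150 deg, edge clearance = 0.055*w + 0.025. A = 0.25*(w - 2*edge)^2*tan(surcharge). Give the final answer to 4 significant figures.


edge = 0.055*1.0820 + 0.025 = 0.08451 m
ew = 1.0820 - 2*0.08451 = 0.91298 m
A = 0.25 * 0.91298^2 * tan(22.4150 deg)
A = 0.08595 m^2


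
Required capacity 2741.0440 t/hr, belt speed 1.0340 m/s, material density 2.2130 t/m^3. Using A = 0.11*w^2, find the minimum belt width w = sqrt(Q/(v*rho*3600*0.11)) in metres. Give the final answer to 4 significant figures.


A_req = 2741.0440 / (1.0340 * 2.2130 * 3600) = 0.332745 m^2
w = sqrt(0.332745 / 0.11)
w = 1.739 m


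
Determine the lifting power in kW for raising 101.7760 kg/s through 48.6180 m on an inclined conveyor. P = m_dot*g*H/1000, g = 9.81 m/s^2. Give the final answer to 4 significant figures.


P = 101.7760 * 9.81 * 48.6180 / 1000
P = 48.54 kW


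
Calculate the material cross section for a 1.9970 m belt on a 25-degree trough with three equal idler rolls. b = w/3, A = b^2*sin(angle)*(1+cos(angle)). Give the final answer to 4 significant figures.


b = 1.9970/3 = 0.665667 m
A = 0.665667^2 * sin(25 deg) * (1 + cos(25 deg))
A = 0.3570 m^2


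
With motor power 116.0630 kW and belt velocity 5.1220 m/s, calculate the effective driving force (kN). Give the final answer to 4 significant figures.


Te = P / v = 116.0630 / 5.1220
Te = 22.66 kN


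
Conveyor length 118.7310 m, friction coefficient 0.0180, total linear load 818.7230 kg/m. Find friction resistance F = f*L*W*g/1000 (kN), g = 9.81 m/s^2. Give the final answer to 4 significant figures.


F = 0.0180 * 118.7310 * 818.7230 * 9.81 / 1000
F = 17.16 kN


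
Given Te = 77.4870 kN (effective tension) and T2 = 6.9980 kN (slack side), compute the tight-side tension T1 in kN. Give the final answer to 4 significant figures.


T1 = Te + T2 = 77.4870 + 6.9980
T1 = 84.48 kN


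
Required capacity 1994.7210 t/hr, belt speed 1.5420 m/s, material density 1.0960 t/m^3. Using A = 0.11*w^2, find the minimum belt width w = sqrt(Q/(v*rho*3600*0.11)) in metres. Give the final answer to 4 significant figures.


A_req = 1994.7210 / (1.5420 * 1.0960 * 3600) = 0.327857 m^2
w = sqrt(0.327857 / 0.11)
w = 1.726 m


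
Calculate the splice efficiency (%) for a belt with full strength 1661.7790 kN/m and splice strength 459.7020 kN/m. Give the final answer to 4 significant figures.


Eff = 459.7020 / 1661.7790 * 100
Eff = 27.66 %


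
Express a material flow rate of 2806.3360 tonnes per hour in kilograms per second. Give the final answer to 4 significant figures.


m_dot = 2806.3360 * 1000 / 3600
m_dot = 779.5 kg/s


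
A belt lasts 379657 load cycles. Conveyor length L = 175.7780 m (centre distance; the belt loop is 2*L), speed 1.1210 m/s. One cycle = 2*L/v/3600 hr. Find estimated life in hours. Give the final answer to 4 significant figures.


cycle_time = 2 * 175.7780 / 1.1210 / 3600 = 0.0871137 hr
life = 379657 * 0.0871137 = 33070 hours


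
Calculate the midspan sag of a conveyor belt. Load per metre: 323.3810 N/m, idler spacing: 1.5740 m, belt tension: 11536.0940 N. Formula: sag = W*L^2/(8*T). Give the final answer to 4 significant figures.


sag = 323.3810 * 1.5740^2 / (8 * 11536.0940)
sag = 0.008681 m


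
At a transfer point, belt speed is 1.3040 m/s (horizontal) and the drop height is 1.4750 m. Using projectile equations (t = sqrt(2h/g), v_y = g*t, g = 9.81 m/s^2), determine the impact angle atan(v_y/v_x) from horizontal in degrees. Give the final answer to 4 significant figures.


t = sqrt(2*1.4750/9.81) = 0.548374 s
v_y = 9.81 * 0.548374 = 5.37955 m/s
angle = atan(5.37955 / 1.3040) = 76.37 deg


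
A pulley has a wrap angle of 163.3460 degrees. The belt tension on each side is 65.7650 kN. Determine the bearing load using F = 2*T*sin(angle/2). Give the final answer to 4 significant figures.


F = 2 * 65.7650 * sin(163.3460/2 deg)
F = 130.1 kN


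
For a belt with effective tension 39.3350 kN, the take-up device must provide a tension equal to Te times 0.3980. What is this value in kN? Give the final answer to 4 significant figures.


T_tu = 39.3350 * 0.3980
T_tu = 15.66 kN


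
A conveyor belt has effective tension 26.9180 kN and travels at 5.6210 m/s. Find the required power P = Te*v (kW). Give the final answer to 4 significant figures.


P = Te * v = 26.9180 * 5.6210
P = 151.3 kW


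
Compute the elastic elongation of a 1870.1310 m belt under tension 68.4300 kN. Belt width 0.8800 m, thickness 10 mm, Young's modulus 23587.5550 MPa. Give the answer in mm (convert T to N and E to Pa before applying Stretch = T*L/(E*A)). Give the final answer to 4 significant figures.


A = 0.8800 * 0.01 = 0.00880 m^2
Stretch = 68.4300*1000 * 1870.1310 / (23587.5550e6 * 0.00880) * 1000
Stretch = 616.5 mm


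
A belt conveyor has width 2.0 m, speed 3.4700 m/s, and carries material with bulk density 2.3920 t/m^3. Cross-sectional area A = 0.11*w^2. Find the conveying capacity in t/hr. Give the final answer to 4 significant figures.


A = 0.11 * 2.0^2 = 0.44 m^2
C = 0.44 * 3.4700 * 2.3920 * 3600
C = 13150 t/hr


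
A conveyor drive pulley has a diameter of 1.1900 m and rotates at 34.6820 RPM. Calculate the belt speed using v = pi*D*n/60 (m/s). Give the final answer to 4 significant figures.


v = pi * 1.1900 * 34.6820 / 60
v = 2.161 m/s


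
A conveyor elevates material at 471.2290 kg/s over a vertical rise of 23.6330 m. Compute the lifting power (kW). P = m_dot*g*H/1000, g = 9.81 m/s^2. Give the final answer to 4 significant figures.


P = 471.2290 * 9.81 * 23.6330 / 1000
P = 109.2 kW


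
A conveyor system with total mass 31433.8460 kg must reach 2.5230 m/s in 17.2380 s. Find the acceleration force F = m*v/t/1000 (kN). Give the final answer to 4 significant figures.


F = 31433.8460 * 2.5230 / 17.2380 / 1000
F = 4.601 kN


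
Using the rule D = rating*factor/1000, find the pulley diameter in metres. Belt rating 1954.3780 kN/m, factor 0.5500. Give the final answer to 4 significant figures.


D = 1954.3780 * 0.5500 / 1000
D = 1.075 m


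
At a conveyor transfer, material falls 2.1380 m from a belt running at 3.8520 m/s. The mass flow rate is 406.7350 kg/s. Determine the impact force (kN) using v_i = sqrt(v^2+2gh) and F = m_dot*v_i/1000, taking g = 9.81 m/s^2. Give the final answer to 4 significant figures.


v_i = sqrt(3.8520^2 + 2*9.81*2.1380) = 7.53561 m/s
F = 406.7350 * 7.53561 / 1000
F = 3.065 kN


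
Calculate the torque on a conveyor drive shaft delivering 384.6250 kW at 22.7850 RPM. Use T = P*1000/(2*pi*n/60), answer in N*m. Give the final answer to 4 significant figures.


omega = 2*pi*22.7850/60 = 2.38604 rad/s
T = 384.6250*1000 / 2.38604
T = 161200 N*m


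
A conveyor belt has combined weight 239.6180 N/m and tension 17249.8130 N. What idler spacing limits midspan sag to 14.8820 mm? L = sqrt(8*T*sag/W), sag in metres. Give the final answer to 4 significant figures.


sag = 14.8820/1000 = 0.014882 m
L = sqrt(8 * 17249.8130 * 0.014882 / 239.6180)
L = 2.928 m


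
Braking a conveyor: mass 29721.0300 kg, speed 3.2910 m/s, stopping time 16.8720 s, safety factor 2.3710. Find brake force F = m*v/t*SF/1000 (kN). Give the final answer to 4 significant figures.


F = 29721.0300 * 3.2910 / 16.8720 * 2.3710 / 1000
F = 13.75 kN


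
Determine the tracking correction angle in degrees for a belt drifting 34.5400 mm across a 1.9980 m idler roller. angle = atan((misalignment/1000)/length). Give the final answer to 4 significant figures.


misalign_m = 34.5400 / 1000 = 0.034540 m
angle = atan(0.034540 / 1.9980)
angle = 0.9904 deg


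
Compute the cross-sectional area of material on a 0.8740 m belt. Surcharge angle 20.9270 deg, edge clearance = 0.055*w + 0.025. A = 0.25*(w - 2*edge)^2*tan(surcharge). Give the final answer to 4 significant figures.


edge = 0.055*0.8740 + 0.025 = 0.07307 m
ew = 0.8740 - 2*0.07307 = 0.72786 m
A = 0.25 * 0.72786^2 * tan(20.9270 deg)
A = 0.05065 m^2


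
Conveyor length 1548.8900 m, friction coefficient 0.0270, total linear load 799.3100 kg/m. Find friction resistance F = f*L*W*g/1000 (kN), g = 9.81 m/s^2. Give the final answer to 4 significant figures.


F = 0.0270 * 1548.8900 * 799.3100 * 9.81 / 1000
F = 327.9 kN


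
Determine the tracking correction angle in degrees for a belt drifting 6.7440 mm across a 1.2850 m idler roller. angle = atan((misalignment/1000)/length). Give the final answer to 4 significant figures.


misalign_m = 6.7440 / 1000 = 0.006744 m
angle = atan(0.006744 / 1.2850)
angle = 0.3007 deg


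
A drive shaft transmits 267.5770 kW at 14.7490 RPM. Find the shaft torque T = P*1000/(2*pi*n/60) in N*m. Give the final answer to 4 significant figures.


omega = 2*pi*14.7490/60 = 1.54451 rad/s
T = 267.5770*1000 / 1.54451
T = 173200 N*m


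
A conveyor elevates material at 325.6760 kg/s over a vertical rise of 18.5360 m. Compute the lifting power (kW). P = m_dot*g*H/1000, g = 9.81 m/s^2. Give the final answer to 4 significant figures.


P = 325.6760 * 9.81 * 18.5360 / 1000
P = 59.22 kW


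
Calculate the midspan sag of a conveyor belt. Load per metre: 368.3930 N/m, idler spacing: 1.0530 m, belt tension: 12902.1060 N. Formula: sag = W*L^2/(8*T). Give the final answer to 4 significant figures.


sag = 368.3930 * 1.0530^2 / (8 * 12902.1060)
sag = 0.003957 m


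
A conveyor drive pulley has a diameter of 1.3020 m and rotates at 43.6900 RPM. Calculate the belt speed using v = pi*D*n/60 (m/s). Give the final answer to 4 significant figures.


v = pi * 1.3020 * 43.6900 / 60
v = 2.978 m/s


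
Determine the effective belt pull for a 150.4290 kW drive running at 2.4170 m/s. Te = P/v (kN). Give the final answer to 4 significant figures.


Te = P / v = 150.4290 / 2.4170
Te = 62.24 kN


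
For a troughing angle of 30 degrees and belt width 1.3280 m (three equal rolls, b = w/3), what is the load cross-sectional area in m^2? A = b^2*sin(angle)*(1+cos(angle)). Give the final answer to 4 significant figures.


b = 1.3280/3 = 0.442667 m
A = 0.442667^2 * sin(30 deg) * (1 + cos(30 deg))
A = 0.1828 m^2


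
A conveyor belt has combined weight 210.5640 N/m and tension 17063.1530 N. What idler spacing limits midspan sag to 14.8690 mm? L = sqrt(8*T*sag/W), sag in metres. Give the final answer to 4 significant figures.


sag = 14.8690/1000 = 0.014869 m
L = sqrt(8 * 17063.1530 * 0.014869 / 210.5640)
L = 3.105 m


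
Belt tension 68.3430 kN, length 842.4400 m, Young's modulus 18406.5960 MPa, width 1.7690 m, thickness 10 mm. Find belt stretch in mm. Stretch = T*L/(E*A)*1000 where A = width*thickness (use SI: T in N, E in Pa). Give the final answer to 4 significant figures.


A = 1.7690 * 0.01 = 0.01769 m^2
Stretch = 68.3430*1000 * 842.4400 / (18406.5960e6 * 0.01769) * 1000
Stretch = 176.8 mm


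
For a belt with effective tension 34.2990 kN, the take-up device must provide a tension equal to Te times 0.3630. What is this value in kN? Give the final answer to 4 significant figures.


T_tu = 34.2990 * 0.3630
T_tu = 12.45 kN


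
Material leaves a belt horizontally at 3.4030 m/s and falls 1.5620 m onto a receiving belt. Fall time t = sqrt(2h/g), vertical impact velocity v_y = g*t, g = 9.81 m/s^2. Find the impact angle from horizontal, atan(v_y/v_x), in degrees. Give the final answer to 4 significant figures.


t = sqrt(2*1.5620/9.81) = 0.564314 s
v_y = 9.81 * 0.564314 = 5.53592 m/s
angle = atan(5.53592 / 3.4030) = 58.42 deg


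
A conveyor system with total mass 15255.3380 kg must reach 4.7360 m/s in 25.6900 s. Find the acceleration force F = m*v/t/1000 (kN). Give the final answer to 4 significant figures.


F = 15255.3380 * 4.7360 / 25.6900 / 1000
F = 2.812 kN


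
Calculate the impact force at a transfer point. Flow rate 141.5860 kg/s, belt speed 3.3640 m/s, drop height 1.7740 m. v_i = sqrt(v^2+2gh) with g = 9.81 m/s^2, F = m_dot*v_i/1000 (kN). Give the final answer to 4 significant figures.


v_i = sqrt(3.3640^2 + 2*9.81*1.7740) = 6.79135 m/s
F = 141.5860 * 6.79135 / 1000
F = 0.9616 kN


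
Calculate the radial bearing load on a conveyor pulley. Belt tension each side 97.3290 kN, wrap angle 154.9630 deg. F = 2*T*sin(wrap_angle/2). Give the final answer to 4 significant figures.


F = 2 * 97.3290 * sin(154.9630/2 deg)
F = 190.0 kN


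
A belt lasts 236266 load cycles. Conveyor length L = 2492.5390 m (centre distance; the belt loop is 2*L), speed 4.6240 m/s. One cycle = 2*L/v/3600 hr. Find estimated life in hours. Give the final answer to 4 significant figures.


cycle_time = 2 * 2492.5390 / 4.6240 / 3600 = 0.299469 hr
life = 236266 * 0.299469 = 70750 hours


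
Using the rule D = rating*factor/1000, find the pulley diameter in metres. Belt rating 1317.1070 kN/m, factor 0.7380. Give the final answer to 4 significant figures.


D = 1317.1070 * 0.7380 / 1000
D = 0.9720 m


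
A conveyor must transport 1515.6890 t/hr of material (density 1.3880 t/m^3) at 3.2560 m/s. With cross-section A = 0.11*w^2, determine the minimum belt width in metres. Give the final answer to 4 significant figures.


A_req = 1515.6890 / (3.2560 * 1.3880 * 3600) = 0.0931609 m^2
w = sqrt(0.0931609 / 0.11)
w = 0.9203 m


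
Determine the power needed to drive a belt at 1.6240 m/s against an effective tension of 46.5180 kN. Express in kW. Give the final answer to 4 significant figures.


P = Te * v = 46.5180 * 1.6240
P = 75.55 kW


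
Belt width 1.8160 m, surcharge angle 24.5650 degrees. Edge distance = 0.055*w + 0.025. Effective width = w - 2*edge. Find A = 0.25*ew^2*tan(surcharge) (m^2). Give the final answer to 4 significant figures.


edge = 0.055*1.8160 + 0.025 = 0.12488 m
ew = 1.8160 - 2*0.12488 = 1.56624 m
A = 0.25 * 1.56624^2 * tan(24.5650 deg)
A = 0.2803 m^2


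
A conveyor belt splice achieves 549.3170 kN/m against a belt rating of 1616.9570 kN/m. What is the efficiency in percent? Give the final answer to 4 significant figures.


Eff = 549.3170 / 1616.9570 * 100
Eff = 33.97 %


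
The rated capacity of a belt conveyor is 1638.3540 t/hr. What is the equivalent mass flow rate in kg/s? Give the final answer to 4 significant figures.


m_dot = 1638.3540 * 1000 / 3600
m_dot = 455.1 kg/s


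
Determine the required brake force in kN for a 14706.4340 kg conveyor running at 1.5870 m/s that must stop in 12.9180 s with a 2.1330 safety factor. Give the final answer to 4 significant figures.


F = 14706.4340 * 1.5870 / 12.9180 * 2.1330 / 1000
F = 3.854 kN


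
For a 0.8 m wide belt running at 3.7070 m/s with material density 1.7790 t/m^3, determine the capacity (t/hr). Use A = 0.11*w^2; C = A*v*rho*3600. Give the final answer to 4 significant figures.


A = 0.11 * 0.8^2 = 0.0704 m^2
C = 0.0704 * 3.7070 * 1.7790 * 3600
C = 1671 t/hr


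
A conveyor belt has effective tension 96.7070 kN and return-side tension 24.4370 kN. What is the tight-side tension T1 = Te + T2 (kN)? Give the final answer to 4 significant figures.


T1 = Te + T2 = 96.7070 + 24.4370
T1 = 121.1 kN


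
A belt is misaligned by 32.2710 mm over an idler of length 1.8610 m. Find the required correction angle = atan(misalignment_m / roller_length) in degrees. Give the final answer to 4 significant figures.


misalign_m = 32.2710 / 1000 = 0.032271 m
angle = atan(0.032271 / 1.8610)
angle = 0.9934 deg


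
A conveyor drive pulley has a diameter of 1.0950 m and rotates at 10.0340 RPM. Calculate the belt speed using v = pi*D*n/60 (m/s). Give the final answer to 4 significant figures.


v = pi * 1.0950 * 10.0340 / 60
v = 0.5753 m/s


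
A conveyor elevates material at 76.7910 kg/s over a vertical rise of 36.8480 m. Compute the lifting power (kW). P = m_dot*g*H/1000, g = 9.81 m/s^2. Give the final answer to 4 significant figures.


P = 76.7910 * 9.81 * 36.8480 / 1000
P = 27.76 kW


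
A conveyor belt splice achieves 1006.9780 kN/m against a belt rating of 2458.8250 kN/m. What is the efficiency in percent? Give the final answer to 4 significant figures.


Eff = 1006.9780 / 2458.8250 * 100
Eff = 40.95 %


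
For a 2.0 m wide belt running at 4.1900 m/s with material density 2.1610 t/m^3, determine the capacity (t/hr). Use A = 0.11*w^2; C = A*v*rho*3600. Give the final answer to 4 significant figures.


A = 0.11 * 2.0^2 = 0.44 m^2
C = 0.44 * 4.1900 * 2.1610 * 3600
C = 14340 t/hr


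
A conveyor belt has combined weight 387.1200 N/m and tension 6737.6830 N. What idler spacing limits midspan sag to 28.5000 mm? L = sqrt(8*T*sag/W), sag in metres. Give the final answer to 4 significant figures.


sag = 28.5000/1000 = 0.028500 m
L = sqrt(8 * 6737.6830 * 0.028500 / 387.1200)
L = 1.992 m


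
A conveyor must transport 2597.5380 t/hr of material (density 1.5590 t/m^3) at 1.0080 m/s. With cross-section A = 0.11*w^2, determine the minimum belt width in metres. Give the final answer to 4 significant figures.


A_req = 2597.5380 / (1.0080 * 1.5590 * 3600) = 0.459148 m^2
w = sqrt(0.459148 / 0.11)
w = 2.043 m


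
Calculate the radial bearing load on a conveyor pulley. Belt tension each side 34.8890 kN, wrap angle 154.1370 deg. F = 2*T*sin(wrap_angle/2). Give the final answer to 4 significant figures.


F = 2 * 34.8890 * sin(154.1370/2 deg)
F = 68.01 kN


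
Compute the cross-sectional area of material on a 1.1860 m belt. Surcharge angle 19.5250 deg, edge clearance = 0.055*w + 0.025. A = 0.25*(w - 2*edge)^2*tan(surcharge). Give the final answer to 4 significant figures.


edge = 0.055*1.1860 + 0.025 = 0.09023 m
ew = 1.1860 - 2*0.09023 = 1.00554 m
A = 0.25 * 1.00554^2 * tan(19.5250 deg)
A = 0.08964 m^2


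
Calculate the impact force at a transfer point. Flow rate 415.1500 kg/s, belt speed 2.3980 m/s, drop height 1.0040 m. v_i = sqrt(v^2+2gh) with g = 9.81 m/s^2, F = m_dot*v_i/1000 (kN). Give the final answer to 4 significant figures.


v_i = sqrt(2.3980^2 + 2*9.81*1.0040) = 5.04469 m/s
F = 415.1500 * 5.04469 / 1000
F = 2.094 kN


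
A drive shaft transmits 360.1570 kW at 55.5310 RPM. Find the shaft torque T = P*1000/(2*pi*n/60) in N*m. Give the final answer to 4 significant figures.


omega = 2*pi*55.5310/60 = 5.81519 rad/s
T = 360.1570*1000 / 5.81519
T = 61930 N*m


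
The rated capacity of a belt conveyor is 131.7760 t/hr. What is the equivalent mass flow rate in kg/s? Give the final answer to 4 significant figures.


m_dot = 131.7760 * 1000 / 3600
m_dot = 36.60 kg/s


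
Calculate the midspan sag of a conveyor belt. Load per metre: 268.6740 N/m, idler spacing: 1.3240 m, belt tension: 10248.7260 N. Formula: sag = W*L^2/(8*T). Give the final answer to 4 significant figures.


sag = 268.6740 * 1.3240^2 / (8 * 10248.7260)
sag = 0.005744 m


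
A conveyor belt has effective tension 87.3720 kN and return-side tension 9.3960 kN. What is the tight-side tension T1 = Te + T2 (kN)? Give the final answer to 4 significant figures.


T1 = Te + T2 = 87.3720 + 9.3960
T1 = 96.77 kN


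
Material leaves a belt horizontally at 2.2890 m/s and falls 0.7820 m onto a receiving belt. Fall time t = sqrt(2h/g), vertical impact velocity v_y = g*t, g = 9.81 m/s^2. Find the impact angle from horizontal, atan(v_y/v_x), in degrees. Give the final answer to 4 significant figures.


t = sqrt(2*0.7820/9.81) = 0.399286 s
v_y = 9.81 * 0.399286 = 3.917 m/s
angle = atan(3.917 / 2.2890) = 59.70 deg


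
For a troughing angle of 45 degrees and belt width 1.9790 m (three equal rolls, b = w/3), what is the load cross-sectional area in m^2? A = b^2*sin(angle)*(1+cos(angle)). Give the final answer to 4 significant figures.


b = 1.9790/3 = 0.659667 m
A = 0.659667^2 * sin(45 deg) * (1 + cos(45 deg))
A = 0.5253 m^2


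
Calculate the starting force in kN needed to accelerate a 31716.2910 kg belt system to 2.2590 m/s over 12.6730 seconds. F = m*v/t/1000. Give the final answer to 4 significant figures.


F = 31716.2910 * 2.2590 / 12.6730 / 1000
F = 5.654 kN


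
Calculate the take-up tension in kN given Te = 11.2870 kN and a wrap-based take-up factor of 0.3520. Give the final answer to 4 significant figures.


T_tu = 11.2870 * 0.3520
T_tu = 3.973 kN


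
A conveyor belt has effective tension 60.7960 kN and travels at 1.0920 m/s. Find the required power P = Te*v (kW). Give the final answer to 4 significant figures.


P = Te * v = 60.7960 * 1.0920
P = 66.39 kW


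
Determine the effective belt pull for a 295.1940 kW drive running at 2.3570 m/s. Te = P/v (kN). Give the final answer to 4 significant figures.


Te = P / v = 295.1940 / 2.3570
Te = 125.2 kN


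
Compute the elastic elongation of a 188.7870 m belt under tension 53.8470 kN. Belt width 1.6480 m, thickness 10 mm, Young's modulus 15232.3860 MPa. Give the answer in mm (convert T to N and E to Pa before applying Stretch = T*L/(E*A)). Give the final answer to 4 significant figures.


A = 1.6480 * 0.01 = 0.01648 m^2
Stretch = 53.8470*1000 * 188.7870 / (15232.3860e6 * 0.01648) * 1000
Stretch = 40.50 mm


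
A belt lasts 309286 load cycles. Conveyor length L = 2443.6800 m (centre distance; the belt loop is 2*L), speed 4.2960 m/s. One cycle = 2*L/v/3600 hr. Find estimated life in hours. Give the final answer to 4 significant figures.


cycle_time = 2 * 2443.6800 / 4.2960 / 3600 = 0.316015 hr
life = 309286 * 0.316015 = 97740 hours


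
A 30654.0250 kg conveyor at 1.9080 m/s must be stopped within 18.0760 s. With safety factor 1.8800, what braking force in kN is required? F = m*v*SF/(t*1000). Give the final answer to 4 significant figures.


F = 30654.0250 * 1.9080 / 18.0760 * 1.8800 / 1000
F = 6.083 kN
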